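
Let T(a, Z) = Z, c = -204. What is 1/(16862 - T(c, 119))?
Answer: 1/16743 ≈ 5.9726e-5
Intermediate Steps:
1/(16862 - T(c, 119)) = 1/(16862 - 1*119) = 1/(16862 - 119) = 1/16743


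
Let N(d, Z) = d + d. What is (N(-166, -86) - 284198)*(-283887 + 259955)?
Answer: 6809371960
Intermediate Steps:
N(d, Z) = 2*d
(N(-166, -86) - 284198)*(-283887 + 259955) = (2*(-166) - 284198)*(-283887 + 259955) = (-332 - 284198)*(-23932) = -284530*(-23932) = 6809371960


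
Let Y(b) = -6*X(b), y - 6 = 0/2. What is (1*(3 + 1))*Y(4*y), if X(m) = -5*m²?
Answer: 69120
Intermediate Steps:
y = 6 (y = 6 + 0/2 = 6 + 0*(½) = 6 + 0 = 6)
Y(b) = 30*b² (Y(b) = -(-30)*b² = 30*b²)
(1*(3 + 1))*Y(4*y) = (1*(3 + 1))*(30*(4*6)²) = (1*4)*(30*24²) = 4*(30*576) = 4*17280 = 69120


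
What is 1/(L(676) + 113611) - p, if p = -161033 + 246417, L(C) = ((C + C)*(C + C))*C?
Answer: -105515559033559/1235776715 ≈ -85384.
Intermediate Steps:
L(C) = 4*C³ (L(C) = ((2*C)*(2*C))*C = (4*C²)*C = 4*C³)
p = 85384
1/(L(676) + 113611) - p = 1/(4*676³ + 113611) - 1*85384 = 1/(4*308915776 + 113611) - 85384 = 1/(1235663104 + 113611) - 85384 = 1/1235776715 - 85384 = -105515559033559/1235776715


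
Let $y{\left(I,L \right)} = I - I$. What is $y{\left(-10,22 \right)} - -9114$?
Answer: $9114$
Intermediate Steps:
$y{\left(I,L \right)} = 0$
$y{\left(-10,22 \right)} - -9114 = 0 - -9114 = 0 + 9114 = 9114$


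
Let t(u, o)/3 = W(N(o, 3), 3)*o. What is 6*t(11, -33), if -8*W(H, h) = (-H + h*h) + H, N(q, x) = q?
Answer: 2673/4 ≈ 668.25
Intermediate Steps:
W(H, h) = -h**2/8 (W(H, h) = -((-H + h*h) + H)/8 = -((-H + h**2) + H)/8 = -((h**2 - H) + H)/8 = -h**2/8)
t(u, o) = -27*o/8 (t(u, o) = 3*((-1/8*3**2)*o) = 3*((-1/8*9)*o) = 3*(-9*o/8) = -27*o/8)
6*t(11, -33) = 6*(-27/8*(-33)) = 6*(891/8) = 2673/4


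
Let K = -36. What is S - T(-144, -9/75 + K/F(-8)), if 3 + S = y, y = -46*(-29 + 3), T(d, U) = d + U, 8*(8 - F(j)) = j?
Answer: 33528/25 ≈ 1341.1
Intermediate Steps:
F(j) = 8 - j/8
T(d, U) = U + d
y = 1196 (y = -46*(-26) = 1196)
S = 1193 (S = -3 + 1196 = 1193)
S - T(-144, -9/75 + K/F(-8)) = 1193 - ((-9/75 - 36/(8 - ⅛*(-8))) - 144) = 1193 - ((-9*1/75 - 36/(8 + 1)) - 144) = 1193 - ((-3/25 - 36/9) - 144) = 1193 - ((-3/25 - 36*⅑) - 144) = 1193 - ((-3/25 - 4) - 144) = 1193 - (-103/25 - 144) = 1193 - 1*(-3703/25) = 1193 + 3703/25 = 33528/25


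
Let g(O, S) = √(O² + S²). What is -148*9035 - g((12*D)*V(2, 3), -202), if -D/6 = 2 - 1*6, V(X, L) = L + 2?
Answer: -1337180 - 2*√528601 ≈ -1.3386e+6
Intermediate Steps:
V(X, L) = 2 + L
D = 24 (D = -6*(2 - 1*6) = -6*(2 - 6) = -6*(-4) = 24)
-148*9035 - g((12*D)*V(2, 3), -202) = -148*9035 - √(((12*24)*(2 + 3))² + (-202)²) = -1337180 - √((288*5)² + 40804) = -1337180 - √(1440² + 40804) = -1337180 - √(2073600 + 40804) = -1337180 - √2114404 = -1337180 - 2*√528601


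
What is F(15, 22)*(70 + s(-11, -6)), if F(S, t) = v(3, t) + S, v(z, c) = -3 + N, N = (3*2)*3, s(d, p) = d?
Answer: 1770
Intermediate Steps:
N = 18 (N = 6*3 = 18)
v(z, c) = 15 (v(z, c) = -3 + 18 = 15)
F(S, t) = 15 + S
F(15, 22)*(70 + s(-11, -6)) = (15 + 15)*(70 - 11) = 30*59 = 1770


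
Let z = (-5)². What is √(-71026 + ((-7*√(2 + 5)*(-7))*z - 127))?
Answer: √(-71153 + 1225*√7) ≈ 260.6*I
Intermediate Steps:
z = 25
√(-71026 + ((-7*√(2 + 5)*(-7))*z - 127)) = √(-71026 + ((-7*√(2 + 5)*(-7))*25 - 127)) = √(-71026 + ((-7*√7*(-7))*25 - 127)) = √(-71026 + ((49*√7)*25 - 127)) = √(-71026 + (1225*√7 - 127)) = √(-71026 + (-127 + 1225*√7)) = √(-71153 + 1225*√7)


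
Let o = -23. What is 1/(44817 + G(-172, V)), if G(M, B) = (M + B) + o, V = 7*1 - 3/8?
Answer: 8/357029 ≈ 2.2407e-5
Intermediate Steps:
V = 53/8 (V = 7 - 3*1/8 = 7 - 3/8 = 53/8 ≈ 6.6250)
G(M, B) = -23 + B + M (G(M, B) = (M + B) - 23 = (B + M) - 23 = -23 + B + M)
1/(44817 + G(-172, V)) = 1/(44817 + (-23 + 53/8 - 172)) = 1/(44817 - 1507/8) = 1/(357029/8) = 8/357029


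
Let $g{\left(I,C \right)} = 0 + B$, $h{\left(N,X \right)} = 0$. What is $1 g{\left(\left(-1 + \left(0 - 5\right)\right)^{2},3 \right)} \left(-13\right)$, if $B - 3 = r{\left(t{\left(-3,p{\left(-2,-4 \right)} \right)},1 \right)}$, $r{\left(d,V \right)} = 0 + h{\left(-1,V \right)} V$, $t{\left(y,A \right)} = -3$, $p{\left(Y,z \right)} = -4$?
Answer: $-39$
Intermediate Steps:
$r{\left(d,V \right)} = 0$ ($r{\left(d,V \right)} = 0 + 0 V = 0 + 0 = 0$)
$B = 3$ ($B = 3 + 0 = 3$)
$g{\left(I,C \right)} = 3$ ($g{\left(I,C \right)} = 0 + 3 = 3$)
$1 g{\left(\left(-1 + \left(0 - 5\right)\right)^{2},3 \right)} \left(-13\right) = 1 \cdot 3 \left(-13\right) = 3 \left(-13\right) = -39$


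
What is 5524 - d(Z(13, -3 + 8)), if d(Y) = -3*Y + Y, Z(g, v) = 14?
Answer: 5552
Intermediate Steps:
d(Y) = -2*Y
5524 - d(Z(13, -3 + 8)) = 5524 - (-2)*14 = 5524 - 1*(-28) = 5524 + 28 = 5552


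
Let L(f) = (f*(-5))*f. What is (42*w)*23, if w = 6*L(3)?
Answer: -260820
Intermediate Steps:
L(f) = -5*f² (L(f) = (-5*f)*f = -5*f²)
w = -270 (w = 6*(-5*3²) = 6*(-5*9) = 6*(-45) = -270)
(42*w)*23 = (42*(-270))*23 = -11340*23 = -260820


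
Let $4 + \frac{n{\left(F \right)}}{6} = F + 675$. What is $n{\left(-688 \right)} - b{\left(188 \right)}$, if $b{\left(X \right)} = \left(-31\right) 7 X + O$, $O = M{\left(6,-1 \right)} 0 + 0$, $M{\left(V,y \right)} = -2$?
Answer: $40694$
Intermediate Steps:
$n{\left(F \right)} = 4026 + 6 F$ ($n{\left(F \right)} = -24 + 6 \left(F + 675\right) = -24 + 6 \left(675 + F\right) = -24 + \left(4050 + 6 F\right) = 4026 + 6 F$)
$O = 0$ ($O = \left(-2\right) 0 + 0 = 0 + 0 = 0$)
$b{\left(X \right)} = - 217 X$ ($b{\left(X \right)} = \left(-31\right) 7 X + 0 = - 217 X + 0 = - 217 X$)
$n{\left(-688 \right)} - b{\left(188 \right)} = \left(4026 + 6 \left(-688\right)\right) - \left(-217\right) 188 = \left(4026 - 4128\right) - -40796 = -102 + 40796 = 40694$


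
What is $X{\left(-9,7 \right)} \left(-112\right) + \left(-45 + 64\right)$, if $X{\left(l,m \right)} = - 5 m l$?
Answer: $-35261$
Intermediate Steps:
$X{\left(l,m \right)} = - 5 l m$
$X{\left(-9,7 \right)} \left(-112\right) + \left(-45 + 64\right) = \left(-5\right) \left(-9\right) 7 \left(-112\right) + \left(-45 + 64\right) = 315 \left(-112\right) + 19 = -35280 + 19 = -35261$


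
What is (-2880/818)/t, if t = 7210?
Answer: -144/294889 ≈ -0.00048832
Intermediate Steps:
(-2880/818)/t = -2880/818/7210 = -2880*1/818*(1/7210) = -1440/409*1/7210 = -144/294889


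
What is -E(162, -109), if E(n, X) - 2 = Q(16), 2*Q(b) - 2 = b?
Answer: -11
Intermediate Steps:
Q(b) = 1 + b/2
E(n, X) = 11 (E(n, X) = 2 + (1 + (½)*16) = 2 + (1 + 8) = 2 + 9 = 11)
-E(162, -109) = -1*11 = -11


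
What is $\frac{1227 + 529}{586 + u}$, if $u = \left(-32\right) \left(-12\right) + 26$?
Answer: $\frac{439}{249} \approx 1.7631$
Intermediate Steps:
$u = 410$ ($u = 384 + 26 = 410$)
$\frac{1227 + 529}{586 + u} = \frac{1227 + 529}{586 + 410} = \frac{1756}{996} = 1756 \cdot \frac{1}{996} = \frac{439}{249}$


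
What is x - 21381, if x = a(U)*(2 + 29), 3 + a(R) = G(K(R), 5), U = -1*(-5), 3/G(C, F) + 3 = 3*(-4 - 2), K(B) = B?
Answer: -150349/7 ≈ -21478.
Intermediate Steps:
G(C, F) = -1/7 (G(C, F) = 3/(-3 + 3*(-4 - 2)) = 3/(-3 + 3*(-6)) = 3/(-3 - 18) = 3/(-21) = 3*(-1/21) = -1/7)
U = 5
a(R) = -22/7 (a(R) = -3 - 1/7 = -22/7)
x = -682/7 (x = -22*(2 + 29)/7 = -22/7*31 = -682/7 ≈ -97.429)
x - 21381 = -682/7 - 21381 = -150349/7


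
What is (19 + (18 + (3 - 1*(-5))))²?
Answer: 2025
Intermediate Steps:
(19 + (18 + (3 - 1*(-5))))² = (19 + (18 + (3 + 5)))² = (19 + (18 + 8))² = (19 + 26)² = 45² = 2025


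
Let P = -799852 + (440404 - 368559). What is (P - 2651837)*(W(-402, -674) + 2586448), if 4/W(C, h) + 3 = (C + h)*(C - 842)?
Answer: -11701245337813349968/1338541 ≈ -8.7418e+12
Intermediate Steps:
P = -728007 (P = -799852 + 71845 = -728007)
W(C, h) = 4/(-3 + (-842 + C)*(C + h)) (W(C, h) = 4/(-3 + (C + h)*(C - 842)) = 4/(-3 + (C + h)*(-842 + C)) = 4/(-3 + (-842 + C)*(C + h)))
(P - 2651837)*(W(-402, -674) + 2586448) = (-728007 - 2651837)*(4/(-3 + (-402)² - 842*(-402) - 842*(-674) - 402*(-674)) + 2586448) = -3379844*(4/(-3 + 161604 + 338484 + 567508 + 270948) + 2586448) = -3379844*(4/1338541 + 2586448) = -3379844*3462066692372/1338541 = -11701245337813349968/1338541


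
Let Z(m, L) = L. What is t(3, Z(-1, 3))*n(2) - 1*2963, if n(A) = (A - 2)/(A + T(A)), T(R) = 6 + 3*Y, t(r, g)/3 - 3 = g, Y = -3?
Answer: -2963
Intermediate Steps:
t(r, g) = 9 + 3*g
T(R) = -3 (T(R) = 6 + 3*(-3) = 6 - 9 = -3)
n(A) = (-2 + A)/(-3 + A) (n(A) = (A - 2)/(A - 3) = (-2 + A)/(-3 + A))
t(3, Z(-1, 3))*n(2) - 1*2963 = (9 + 3*3)*((-2 + 2)/(-3 + 2)) - 1*2963 = (9 + 9)*(0/(-1)) - 2963 = 18*(-1*0) - 2963 = 18*0 - 2963 = 0 - 2963 = -2963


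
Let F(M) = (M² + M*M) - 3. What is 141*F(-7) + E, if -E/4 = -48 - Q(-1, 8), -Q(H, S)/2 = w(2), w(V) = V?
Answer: 13571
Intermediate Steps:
F(M) = -3 + 2*M² (F(M) = (M² + M²) - 3 = 2*M² - 3 = -3 + 2*M²)
Q(H, S) = -4 (Q(H, S) = -2*2 = -4)
E = 176 (E = -4*(-48 - 1*(-4)) = -4*(-48 + 4) = -4*(-44) = 176)
141*F(-7) + E = 141*(-3 + 2*(-7)²) + 176 = 141*(-3 + 2*49) + 176 = 141*(-3 + 98) + 176 = 141*95 + 176 = 13395 + 176 = 13571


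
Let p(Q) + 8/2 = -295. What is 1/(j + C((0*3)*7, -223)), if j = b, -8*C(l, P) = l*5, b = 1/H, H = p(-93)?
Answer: -299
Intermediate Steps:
p(Q) = -299 (p(Q) = -4 - 295 = -299)
H = -299
b = -1/299 (b = 1/(-299) = -1/299 ≈ -0.0033445)
C(l, P) = -5*l/8 (C(l, P) = -l*5/8 = -5*l/8)
j = -1/299 ≈ -0.0033445
1/(j + C((0*3)*7, -223)) = 1/(-1/299 - 5*0*3*7/8) = 1/(-1/299 - 0*7) = 1/(-1/299 - 5/8*0) = 1/(-1/299 + 0) = 1/(-1/299) = -299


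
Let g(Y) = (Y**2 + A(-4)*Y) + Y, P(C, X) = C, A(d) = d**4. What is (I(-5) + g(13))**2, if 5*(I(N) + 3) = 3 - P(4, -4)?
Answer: 307441156/25 ≈ 1.2298e+7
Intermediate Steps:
I(N) = -16/5 (I(N) = -3 + (3 - 1*4)/5 = -3 + (3 - 4)/5 = -3 + (1/5)*(-1) = -3 - 1/5 = -16/5)
g(Y) = Y**2 + 257*Y (g(Y) = (Y**2 + (-4)**4*Y) + Y = (Y**2 + 256*Y) + Y = Y**2 + 257*Y)
(I(-5) + g(13))**2 = (-16/5 + 13*(257 + 13))**2 = (-16/5 + 13*270)**2 = (-16/5 + 3510)**2 = (17534/5)**2 = 307441156/25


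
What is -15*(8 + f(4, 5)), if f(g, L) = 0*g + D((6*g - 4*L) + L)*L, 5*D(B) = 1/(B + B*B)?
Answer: -721/6 ≈ -120.17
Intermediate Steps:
D(B) = 1/(5*(B + B**2)) (D(B) = 1/(5*(B + B*B)) = 1/(5*(B + B**2)))
f(g, L) = L/(5*(-3*L + 6*g)*(1 - 3*L + 6*g)) (f(g, L) = 0*g + (1/(5*((6*g - 4*L) + L)*(1 + ((6*g - 4*L) + L))))*L = 0 + (1/(5*((-4*L + 6*g) + L)*(1 + ((-4*L + 6*g) + L))))*L = 0 + (1/(5*(-3*L + 6*g)*(1 + (-3*L + 6*g))))*L = 0 + (1/(5*(-3*L + 6*g)*(1 - 3*L + 6*g)))*L = 0 + L/(5*(-3*L + 6*g)*(1 - 3*L + 6*g)) = L/(5*(-3*L + 6*g)*(1 - 3*L + 6*g)))
-15*(8 + f(4, 5)) = -15*(8 - 1/15*5/((5 - 2*4)*(1 - 3*5 + 6*4))) = -15*(8 - 1/15*5/((5 - 8)*(1 - 15 + 24))) = -15*(8 - 1/15*5/(-3*10)) = -15*(8 - 1/15*5*(-1/3)*1/10) = -15*(8 + 1/90) = -15*721/90 = -721/6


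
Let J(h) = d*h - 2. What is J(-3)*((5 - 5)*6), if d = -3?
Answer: 0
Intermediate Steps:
J(h) = -2 - 3*h (J(h) = -3*h - 2 = -2 - 3*h)
J(-3)*((5 - 5)*6) = (-2 - 3*(-3))*((5 - 5)*6) = (-2 + 9)*(0*6) = 7*0 = 0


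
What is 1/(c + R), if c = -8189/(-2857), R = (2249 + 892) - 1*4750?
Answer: -2857/4588724 ≈ -0.00062261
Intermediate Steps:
R = -1609 (R = 3141 - 4750 = -1609)
c = 8189/2857 (c = -8189*(-1/2857) = 8189/2857 ≈ 2.8663)
1/(c + R) = 1/(8189/2857 - 1609) = 1/(-4588724/2857) = -2857/4588724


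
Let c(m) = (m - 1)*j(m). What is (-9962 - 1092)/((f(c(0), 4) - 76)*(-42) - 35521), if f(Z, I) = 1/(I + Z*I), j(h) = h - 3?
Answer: 88432/258653 ≈ 0.34189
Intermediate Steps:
j(h) = -3 + h
c(m) = (-1 + m)*(-3 + m) (c(m) = (m - 1)*(-3 + m) = (-1 + m)*(-3 + m))
f(Z, I) = 1/(I + I*Z)
(-9962 - 1092)/((f(c(0), 4) - 76)*(-42) - 35521) = (-9962 - 1092)/((1/(4*(1 + (-1 + 0)*(-3 + 0))) - 76)*(-42) - 35521) = -11054/((1/(4*(1 - 1*(-3))) - 76)*(-42) - 35521) = -11054/((1/(4*(1 + 3)) - 76)*(-42) - 35521) = -11054/(((¼)/4 - 76)*(-42) - 35521) = -11054/(((¼)*(¼) - 76)*(-42) - 35521) = -11054/((1/16 - 76)*(-42) - 35521) = -11054/(-1215/16*(-42) - 35521) = -11054/(25515/8 - 35521) = -11054/(-258653/8) = -11054*(-8/258653) = 88432/258653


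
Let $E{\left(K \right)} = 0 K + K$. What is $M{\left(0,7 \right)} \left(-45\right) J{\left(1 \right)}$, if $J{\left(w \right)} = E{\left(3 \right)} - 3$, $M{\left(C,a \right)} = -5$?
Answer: $0$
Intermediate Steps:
$E{\left(K \right)} = K$ ($E{\left(K \right)} = 0 + K = K$)
$J{\left(w \right)} = 0$ ($J{\left(w \right)} = 3 - 3 = 0$)
$M{\left(0,7 \right)} \left(-45\right) J{\left(1 \right)} = \left(-5\right) \left(-45\right) 0 = 225 \cdot 0 = 0$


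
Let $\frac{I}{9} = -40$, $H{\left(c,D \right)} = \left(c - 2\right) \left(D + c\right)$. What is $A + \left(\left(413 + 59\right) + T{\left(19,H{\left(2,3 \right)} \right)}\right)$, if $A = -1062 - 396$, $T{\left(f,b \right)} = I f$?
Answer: $-7826$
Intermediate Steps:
$H{\left(c,D \right)} = \left(-2 + c\right) \left(D + c\right)$
$I = -360$ ($I = 9 \left(-40\right) = -360$)
$T{\left(f,b \right)} = - 360 f$
$A = -1458$ ($A = -1062 - 396 = -1458$)
$A + \left(\left(413 + 59\right) + T{\left(19,H{\left(2,3 \right)} \right)}\right) = -1458 + \left(\left(413 + 59\right) - 6840\right) = -1458 + \left(472 - 6840\right) = -1458 - 6368 = -7826$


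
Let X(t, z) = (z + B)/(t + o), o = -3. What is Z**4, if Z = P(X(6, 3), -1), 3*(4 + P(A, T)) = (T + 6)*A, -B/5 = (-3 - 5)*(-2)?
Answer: 31414372081/6561 ≈ 4.7880e+6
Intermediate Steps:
B = -80 (B = -5*(-3 - 5)*(-2) = -(-40)*(-2) = -5*16 = -80)
X(t, z) = (-80 + z)/(-3 + t) (X(t, z) = (z - 80)/(t - 3) = (-80 + z)/(-3 + t))
P(A, T) = -4 + A*(6 + T)/3 (P(A, T) = -4 + ((T + 6)*A)/3 = -4 + ((6 + T)*A)/3 = -4 + (A*(6 + T))/3 = -4 + A*(6 + T)/3)
Z = -421/9 (Z = -4 + 2*((-80 + 3)/(-3 + 6)) + (1/3)*((-80 + 3)/(-3 + 6))*(-1) = -4 + 2*(-77/3) + (1/3)*(-77/3)*(-1) = -4 - 154/3 + 77/9 = -421/9 ≈ -46.778)
Z**4 = (-421/9)**4 = 31414372081/6561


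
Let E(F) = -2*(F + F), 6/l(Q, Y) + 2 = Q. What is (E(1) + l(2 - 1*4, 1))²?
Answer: 121/4 ≈ 30.250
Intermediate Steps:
l(Q, Y) = 6/(-2 + Q)
E(F) = -4*F
(E(1) + l(2 - 1*4, 1))² = (-4*1 + 6/(-2 + (2 - 1*4)))² = (-4 + 6/(-2 + (2 - 4)))² = (-4 + 6/(-2 - 2))² = (-4 + 6/(-4))² = (-4 + 6*(-¼))² = (-4 - 3/2)² = (-11/2)² = 121/4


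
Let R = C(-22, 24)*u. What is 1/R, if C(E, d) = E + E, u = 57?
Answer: -1/2508 ≈ -0.00039872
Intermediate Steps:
C(E, d) = 2*E
R = -2508 (R = (2*(-22))*57 = -44*57 = -2508)
1/R = 1/(-2508) = -1/2508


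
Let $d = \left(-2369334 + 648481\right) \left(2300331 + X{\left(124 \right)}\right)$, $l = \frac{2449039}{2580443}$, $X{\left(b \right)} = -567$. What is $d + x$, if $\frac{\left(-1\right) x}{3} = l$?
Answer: $- \frac{10212247106242667673}{2580443} \approx -3.9576 \cdot 10^{12}$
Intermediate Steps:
$l = \frac{2449039}{2580443}$ ($l = 2449039 \cdot \frac{1}{2580443} = \frac{2449039}{2580443} \approx 0.94908$)
$x = - \frac{7347117}{2580443}$ ($x = \left(-3\right) \frac{2449039}{2580443} = - \frac{7347117}{2580443} \approx -2.8472$)
$d = -3957555778692$ ($d = \left(-2369334 + 648481\right) \left(2300331 - 567\right) = \left(-1720853\right) 2299764 = -3957555778692$)
$d + x = -3957555778692 - \frac{7347117}{2580443} = - \frac{10212247106242667673}{2580443}$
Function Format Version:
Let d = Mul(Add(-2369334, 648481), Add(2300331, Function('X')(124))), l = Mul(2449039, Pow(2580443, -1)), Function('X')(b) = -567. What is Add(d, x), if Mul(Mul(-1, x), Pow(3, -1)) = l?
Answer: Rational(-10212247106242667673, 2580443) ≈ -3.9576e+12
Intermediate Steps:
l = Rational(2449039, 2580443) (l = Mul(2449039, Rational(1, 2580443)) = Rational(2449039, 2580443) ≈ 0.94908)
x = Rational(-7347117, 2580443) (x = Mul(-3, Rational(2449039, 2580443)) = Rational(-7347117, 2580443) ≈ -2.8472)
d = -3957555778692 (d = Mul(Add(-2369334, 648481), Add(2300331, -567)) = Mul(-1720853, 2299764) = -3957555778692)
Add(d, x) = Add(-3957555778692, Rational(-7347117, 2580443)) = Rational(-10212247106242667673, 2580443)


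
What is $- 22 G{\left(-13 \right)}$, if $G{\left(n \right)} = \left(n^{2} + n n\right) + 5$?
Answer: $-7546$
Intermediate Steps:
$G{\left(n \right)} = 5 + 2 n^{2}$ ($G{\left(n \right)} = \left(n^{2} + n^{2}\right) + 5 = 2 n^{2} + 5 = 5 + 2 n^{2}$)
$- 22 G{\left(-13 \right)} = - 22 \left(5 + 2 \left(-13\right)^{2}\right) = - 22 \left(5 + 2 \cdot 169\right) = - 22 \left(5 + 338\right) = \left(-22\right) 343 = -7546$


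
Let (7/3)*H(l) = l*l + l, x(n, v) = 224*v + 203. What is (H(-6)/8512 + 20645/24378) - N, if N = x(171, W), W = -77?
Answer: 6189938833385/363134688 ≈ 17046.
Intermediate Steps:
x(n, v) = 203 + 224*v
H(l) = 3*l/7 + 3*l**2/7 (H(l) = 3*(l*l + l)/7 = 3*(l**2 + l)/7 = 3*(l + l**2)/7 = 3*l/7 + 3*l**2/7)
N = -17045 (N = 203 + 224*(-77) = 203 - 17248 = -17045)
(H(-6)/8512 + 20645/24378) - N = (((3/7)*(-6)*(1 - 6))/8512 + 20645/24378) - 1*(-17045) = (((3/7)*(-6)*(-5))*(1/8512) + 20645*(1/24378)) + 17045 = ((90/7)*(1/8512) + 20645/24378) + 17045 = (45/29792 + 20645/24378) + 17045 = 308076425/363134688 + 17045 = 6189938833385/363134688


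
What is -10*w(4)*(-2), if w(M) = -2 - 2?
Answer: -80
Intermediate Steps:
w(M) = -4
-10*w(4)*(-2) = -10*(-4)*(-2) = 40*(-2) = -80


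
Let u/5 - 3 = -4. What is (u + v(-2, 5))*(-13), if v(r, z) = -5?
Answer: 130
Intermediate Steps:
u = -5 (u = 15 + 5*(-4) = 15 - 20 = -5)
(u + v(-2, 5))*(-13) = (-5 - 5)*(-13) = -10*(-13) = 130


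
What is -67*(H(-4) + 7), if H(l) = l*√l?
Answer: -469 + 536*I ≈ -469.0 + 536.0*I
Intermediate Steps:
H(l) = l^(3/2)
-67*(H(-4) + 7) = -67*((-4)^(3/2) + 7) = -67*(-8*I + 7) = -67*(7 - 8*I) = -469 + 536*I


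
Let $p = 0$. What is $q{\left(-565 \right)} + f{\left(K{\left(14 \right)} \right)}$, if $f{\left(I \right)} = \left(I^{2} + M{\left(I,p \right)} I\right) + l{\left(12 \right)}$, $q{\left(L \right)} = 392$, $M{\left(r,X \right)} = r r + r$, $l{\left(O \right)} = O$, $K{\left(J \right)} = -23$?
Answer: $-10705$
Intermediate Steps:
$M{\left(r,X \right)} = r + r^{2}$ ($M{\left(r,X \right)} = r^{2} + r = r + r^{2}$)
$f{\left(I \right)} = 12 + I^{2} + I^{2} \left(1 + I\right)$ ($f{\left(I \right)} = \left(I^{2} + I \left(1 + I\right) I\right) + 12 = \left(I^{2} + I^{2} \left(1 + I\right)\right) + 12 = 12 + I^{2} + I^{2} \left(1 + I\right)$)
$q{\left(-565 \right)} + f{\left(K{\left(14 \right)} \right)} = 392 + \left(12 + \left(-23\right)^{3} + 2 \left(-23\right)^{2}\right) = 392 + \left(12 - 12167 + 2 \cdot 529\right) = 392 + \left(12 - 12167 + 1058\right) = 392 - 11097 = -10705$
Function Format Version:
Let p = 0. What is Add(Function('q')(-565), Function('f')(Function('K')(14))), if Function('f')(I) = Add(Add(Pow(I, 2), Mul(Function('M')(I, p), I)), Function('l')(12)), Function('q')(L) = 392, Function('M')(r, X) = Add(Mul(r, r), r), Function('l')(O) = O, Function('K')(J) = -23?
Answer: -10705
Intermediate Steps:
Function('M')(r, X) = Add(r, Pow(r, 2)) (Function('M')(r, X) = Add(Pow(r, 2), r) = Add(r, Pow(r, 2)))
Function('f')(I) = Add(12, Pow(I, 2), Mul(Pow(I, 2), Add(1, I))) (Function('f')(I) = Add(Add(Pow(I, 2), Mul(Mul(I, Add(1, I)), I)), 12) = Add(Add(Pow(I, 2), Mul(Pow(I, 2), Add(1, I))), 12) = Add(12, Pow(I, 2), Mul(Pow(I, 2), Add(1, I))))
Add(Function('q')(-565), Function('f')(Function('K')(14))) = Add(392, Add(12, Pow(-23, 3), Mul(2, Pow(-23, 2)))) = Add(392, Add(12, -12167, Mul(2, 529))) = Add(392, Add(12, -12167, 1058)) = Add(392, -11097) = -10705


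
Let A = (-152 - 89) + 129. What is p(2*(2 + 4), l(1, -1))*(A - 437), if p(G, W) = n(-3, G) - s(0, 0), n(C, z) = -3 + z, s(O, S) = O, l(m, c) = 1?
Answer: -4941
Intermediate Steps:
p(G, W) = -3 + G (p(G, W) = (-3 + G) - 1*0 = (-3 + G) + 0 = -3 + G)
A = -112 (A = -241 + 129 = -112)
p(2*(2 + 4), l(1, -1))*(A - 437) = (-3 + 2*(2 + 4))*(-112 - 437) = (-3 + 2*6)*(-549) = (-3 + 12)*(-549) = 9*(-549) = -4941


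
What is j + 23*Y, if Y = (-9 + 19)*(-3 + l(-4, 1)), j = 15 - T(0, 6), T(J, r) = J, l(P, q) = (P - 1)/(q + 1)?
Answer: -1250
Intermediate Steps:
l(P, q) = (-1 + P)/(1 + q)
j = 15 (j = 15 - 1*0 = 15 + 0 = 15)
Y = -55 (Y = (-9 + 19)*(-3 + (-1 - 4)/(1 + 1)) = 10*(-3 - 5/2) = 10*(-11/2) = -55)
j + 23*Y = 15 + 23*(-55) = 15 - 1265 = -1250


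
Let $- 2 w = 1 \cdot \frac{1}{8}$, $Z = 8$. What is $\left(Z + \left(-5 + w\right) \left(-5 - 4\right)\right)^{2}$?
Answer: $\frac{734449}{256} \approx 2868.9$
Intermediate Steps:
$w = - \frac{1}{16}$ ($w = - \frac{1 \cdot \frac{1}{8}}{2} = \left(- \frac{1}{2}\right) \frac{1}{8} = - \frac{1}{16} \approx -0.0625$)
$\left(Z + \left(-5 + w\right) \left(-5 - 4\right)\right)^{2} = \left(8 + \left(-5 - \frac{1}{16}\right) \left(-5 - 4\right)\right)^{2} = \left(8 - - \frac{729}{16}\right)^{2} = \left(8 + \frac{729}{16}\right)^{2} = \left(\frac{857}{16}\right)^{2} = \frac{734449}{256}$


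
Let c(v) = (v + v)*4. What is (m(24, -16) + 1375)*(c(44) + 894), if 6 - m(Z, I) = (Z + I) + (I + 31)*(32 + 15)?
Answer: 832328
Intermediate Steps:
m(Z, I) = -1451 - Z - 48*I (m(Z, I) = 6 - ((Z + I) + (I + 31)*(32 + 15)) = 6 - ((I + Z) + (31 + I)*47) = 6 - ((I + Z) + (1457 + 47*I)) = 6 - (1457 + Z + 48*I) = 6 + (-1457 - Z - 48*I) = -1451 - Z - 48*I)
c(v) = 8*v (c(v) = (2*v)*4 = 8*v)
(m(24, -16) + 1375)*(c(44) + 894) = ((-1451 - 1*24 - 48*(-16)) + 1375)*(8*44 + 894) = ((-1451 - 24 + 768) + 1375)*(352 + 894) = (-707 + 1375)*1246 = 668*1246 = 832328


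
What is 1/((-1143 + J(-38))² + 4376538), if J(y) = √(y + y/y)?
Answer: I/(2*(1143*√37 + 2841475*I)) ≈ 1.7596e-7 + 4.3055e-10*I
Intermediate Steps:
J(y) = √(1 + y) (J(y) = √(y + 1) = √(1 + y))
1/((-1143 + J(-38))² + 4376538) = 1/((-1143 + √(1 - 38))² + 4376538) = 1/((-1143 + √(-37))² + 4376538) = 1/((-1143 + I*√37)² + 4376538) = 1/(4376538 + (-1143 + I*√37)²)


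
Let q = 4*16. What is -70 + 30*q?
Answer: 1850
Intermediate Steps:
q = 64
-70 + 30*q = -70 + 30*64 = -70 + 1920 = 1850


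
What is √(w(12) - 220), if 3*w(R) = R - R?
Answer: 2*I*√55 ≈ 14.832*I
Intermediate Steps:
w(R) = 0 (w(R) = (R - R)/3 = (⅓)*0 = 0)
√(w(12) - 220) = √(0 - 220) = √(-220) = 2*I*√55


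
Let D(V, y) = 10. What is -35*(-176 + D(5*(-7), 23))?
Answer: 5810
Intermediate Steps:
-35*(-176 + D(5*(-7), 23)) = -35*(-176 + 10) = -35*(-166) = 5810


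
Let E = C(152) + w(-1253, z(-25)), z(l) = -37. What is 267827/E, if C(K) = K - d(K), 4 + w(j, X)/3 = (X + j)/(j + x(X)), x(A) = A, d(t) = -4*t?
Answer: 267827/751 ≈ 356.63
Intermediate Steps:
w(j, X) = -9 (w(j, X) = -12 + 3*((X + j)/(j + X)) = -12 + 3*((X + j)/(X + j)) = -12 + 3*1 = -12 + 3 = -9)
C(K) = 5*K (C(K) = K - (-4)*K = K + 4*K = 5*K)
E = 751 (E = 5*152 - 9 = 760 - 9 = 751)
267827/E = 267827/751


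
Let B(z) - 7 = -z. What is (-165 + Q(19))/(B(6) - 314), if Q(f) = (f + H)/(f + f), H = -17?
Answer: 3134/5947 ≈ 0.52699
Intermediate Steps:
B(z) = 7 - z
Q(f) = (-17 + f)/(2*f) (Q(f) = (f - 17)/(f + f) = (-17 + f)/((2*f)) = (-17 + f)*(1/(2*f)) = (-17 + f)/(2*f))
(-165 + Q(19))/(B(6) - 314) = (-165 + (1/2)*(-17 + 19)/19)/((7 - 1*6) - 314) = (-165 + (1/2)*(1/19)*2)/((7 - 6) - 314) = (-165 + 1/19)/(1 - 314) = -3134/19/(-313) = -3134/19*(-1/313) = 3134/5947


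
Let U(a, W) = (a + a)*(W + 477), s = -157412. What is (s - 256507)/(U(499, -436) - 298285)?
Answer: 12543/7799 ≈ 1.6083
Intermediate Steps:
U(a, W) = 2*a*(477 + W) (U(a, W) = (2*a)*(477 + W) = 2*a*(477 + W))
(s - 256507)/(U(499, -436) - 298285) = (-157412 - 256507)/(2*499*(477 - 436) - 298285) = -413919/(2*499*41 - 298285) = -413919/(40918 - 298285) = -413919/(-257367) = -413919*(-1/257367) = 12543/7799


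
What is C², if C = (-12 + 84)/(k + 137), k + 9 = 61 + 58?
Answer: 5184/61009 ≈ 0.084971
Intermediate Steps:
k = 110 (k = -9 + (61 + 58) = -9 + 119 = 110)
C = 72/247 (C = (-12 + 84)/(110 + 137) = 72/247 ≈ 0.29150)
C² = (72/247)² = 5184/61009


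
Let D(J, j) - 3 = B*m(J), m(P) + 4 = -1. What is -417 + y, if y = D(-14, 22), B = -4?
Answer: -394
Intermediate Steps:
m(P) = -5 (m(P) = -4 - 1 = -5)
D(J, j) = 23 (D(J, j) = 3 - 4*(-5) = 3 + 20 = 23)
y = 23
-417 + y = -417 + 23 = -394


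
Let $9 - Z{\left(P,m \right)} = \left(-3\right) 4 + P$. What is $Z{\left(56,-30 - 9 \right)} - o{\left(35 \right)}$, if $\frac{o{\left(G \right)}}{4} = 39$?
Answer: $-191$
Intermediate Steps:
$o{\left(G \right)} = 156$ ($o{\left(G \right)} = 4 \cdot 39 = 156$)
$Z{\left(P,m \right)} = 21 - P$ ($Z{\left(P,m \right)} = 9 - \left(\left(-3\right) 4 + P\right) = 9 - \left(-12 + P\right) = 21 - P$)
$Z{\left(56,-30 - 9 \right)} - o{\left(35 \right)} = \left(21 - 56\right) - 156 = -35 - 156 = -191$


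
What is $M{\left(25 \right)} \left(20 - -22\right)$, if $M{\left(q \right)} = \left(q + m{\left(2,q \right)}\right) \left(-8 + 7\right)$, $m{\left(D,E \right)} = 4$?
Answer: $-1218$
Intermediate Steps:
$M{\left(q \right)} = -4 - q$ ($M{\left(q \right)} = \left(q + 4\right) \left(-8 + 7\right) = \left(4 + q\right) \left(-1\right) = -4 - q$)
$M{\left(25 \right)} \left(20 - -22\right) = \left(-4 - 25\right) \left(20 - -22\right) = \left(-4 - 25\right) \left(20 + 22\right) = \left(-29\right) 42 = -1218$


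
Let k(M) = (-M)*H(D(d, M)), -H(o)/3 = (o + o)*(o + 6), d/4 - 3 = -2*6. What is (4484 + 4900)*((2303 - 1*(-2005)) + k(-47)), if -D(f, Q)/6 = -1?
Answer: -150106464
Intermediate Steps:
d = -36 (d = 12 + 4*(-2*6) = 12 + 4*(-12) = 12 - 48 = -36)
D(f, Q) = 6 (D(f, Q) = -6*(-1) = 6)
H(o) = -6*o*(6 + o) (H(o) = -3*(o + o)*(o + 6) = -3*2*o*(6 + o) = -6*o*(6 + o))
k(M) = 432*M (k(M) = (-M)*(-6*6*(6 + 6)) = (-M)*(-6*6*12) = -M*(-432) = 432*M)
(4484 + 4900)*((2303 - 1*(-2005)) + k(-47)) = (4484 + 4900)*((2303 - 1*(-2005)) + 432*(-47)) = 9384*((2303 + 2005) - 20304) = 9384*(4308 - 20304) = 9384*(-15996) = -150106464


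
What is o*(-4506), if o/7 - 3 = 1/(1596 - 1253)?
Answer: -4641180/49 ≈ -94718.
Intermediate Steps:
o = 1030/49 (o = 21 + 7/(1596 - 1253) = 21 + 7/343 = 21 + 7*(1/343) = 21 + 1/49 = 1030/49 ≈ 21.020)
o*(-4506) = (1030/49)*(-4506) = -4641180/49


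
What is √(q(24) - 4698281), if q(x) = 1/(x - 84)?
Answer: I*√4228452915/30 ≈ 2167.6*I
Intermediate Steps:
q(x) = 1/(-84 + x)
√(q(24) - 4698281) = √(1/(-84 + 24) - 4698281) = √(1/(-60) - 4698281) = √(-1/60 - 4698281) = √(-281896861/60) = I*√4228452915/30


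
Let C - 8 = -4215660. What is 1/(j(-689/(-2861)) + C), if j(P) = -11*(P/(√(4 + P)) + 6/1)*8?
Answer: -3326231887735/14023992360347001404 + 689*√34712513/7011996180173500702 ≈ -2.3718e-7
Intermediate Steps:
j(P) = -528 - 88*P/√(4 + P) (j(P) = -11*(P/√(4 + P) + 6*1)*8 = -11*(P/√(4 + P) + 6)*8 = -11*(6 + P/√(4 + P))*8 = (-66 - 11*P/√(4 + P))*8 = -528 - 88*P/√(4 + P))
C = -4215652 (C = 8 - 4215660 = -4215652)
1/(j(-689/(-2861)) + C) = 1/((-528 - 88*(-689/(-2861))/√(4 - 689/(-2861))) - 4215652) = 1/((-528 - 88*(-689*(-1/2861))/√(4 - 689*(-1/2861))) - 4215652) = 1/((-528 - 88*689/2861/√(4 + 689/2861)) - 4215652) = 1/((-528 - 88*689/2861/√(12133/2861)) - 4215652) = 1/((-528 - 88*689/2861*√34712513/12133) - 4215652) = 1/((-528 - 5512*√34712513/3155683) - 4215652) = 1/(-4216180 - 5512*√34712513/3155683)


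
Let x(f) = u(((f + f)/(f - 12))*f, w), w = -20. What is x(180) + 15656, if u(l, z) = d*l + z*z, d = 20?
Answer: 166392/7 ≈ 23770.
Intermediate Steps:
u(l, z) = z**2 + 20*l (u(l, z) = 20*l + z*z = 20*l + z**2 = z**2 + 20*l)
x(f) = 400 + 40*f**2/(-12 + f) (x(f) = (-20)**2 + 20*(((f + f)/(f - 12))*f) = 400 + 20*(((2*f)/(-12 + f))*f) = 400 + 20*((2*f/(-12 + f))*f) = 400 + 20*(2*f**2/(-12 + f)) = 400 + 40*f**2/(-12 + f))
x(180) + 15656 = 40*(-120 + 180**2 + 10*180)/(-12 + 180) + 15656 = 40*(-120 + 32400 + 1800)/168 + 15656 = 40*(1/168)*34080 + 15656 = 56800/7 + 15656 = 166392/7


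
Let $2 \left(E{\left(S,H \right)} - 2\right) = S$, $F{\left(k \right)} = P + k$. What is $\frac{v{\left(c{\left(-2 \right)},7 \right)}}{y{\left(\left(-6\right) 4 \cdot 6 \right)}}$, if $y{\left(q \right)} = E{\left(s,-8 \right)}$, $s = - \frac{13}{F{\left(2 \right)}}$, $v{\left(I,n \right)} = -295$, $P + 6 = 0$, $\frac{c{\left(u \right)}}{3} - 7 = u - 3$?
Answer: $- \frac{2360}{29} \approx -81.379$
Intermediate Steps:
$c{\left(u \right)} = 12 + 3 u$ ($c{\left(u \right)} = 21 + 3 \left(u - 3\right) = 21 + 3 \left(-3 + u\right) = 21 + \left(-9 + 3 u\right) = 12 + 3 u$)
$P = -6$ ($P = -6 + 0 = -6$)
$F{\left(k \right)} = -6 + k$
$s = \frac{13}{4}$ ($s = - \frac{13}{-6 + 2} = - \frac{13}{-4} = \left(-13\right) \left(- \frac{1}{4}\right) = \frac{13}{4} \approx 3.25$)
$E{\left(S,H \right)} = 2 + \frac{S}{2}$
$y{\left(q \right)} = \frac{29}{8}$ ($y{\left(q \right)} = 2 + \frac{1}{2} \cdot \frac{13}{4} = 2 + \frac{13}{8} = \frac{29}{8}$)
$\frac{v{\left(c{\left(-2 \right)},7 \right)}}{y{\left(\left(-6\right) 4 \cdot 6 \right)}} = - \frac{295}{\frac{29}{8}} = \left(-295\right) \frac{8}{29} = - \frac{2360}{29}$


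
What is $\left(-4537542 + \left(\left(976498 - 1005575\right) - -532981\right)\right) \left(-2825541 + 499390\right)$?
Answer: $9382851067338$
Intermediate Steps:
$\left(-4537542 + \left(\left(976498 - 1005575\right) - -532981\right)\right) \left(-2825541 + 499390\right) = \left(-4537542 + \left(-29077 + \left(-63279 + 596260\right)\right)\right) \left(-2326151\right) = \left(-4537542 + \left(-29077 + 532981\right)\right) \left(-2326151\right) = \left(-4537542 + 503904\right) \left(-2326151\right) = \left(-4033638\right) \left(-2326151\right) = 9382851067338$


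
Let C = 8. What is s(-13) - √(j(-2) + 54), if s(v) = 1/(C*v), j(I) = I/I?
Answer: -1/104 - √55 ≈ -7.4258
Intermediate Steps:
j(I) = 1
s(v) = 1/(8*v)
s(-13) - √(j(-2) + 54) = (⅛)/(-13) - √(1 + 54) = (⅛)*(-1/13) - √55 = -1/104 - √55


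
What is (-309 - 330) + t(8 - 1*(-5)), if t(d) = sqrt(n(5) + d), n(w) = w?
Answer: -639 + 3*sqrt(2) ≈ -634.76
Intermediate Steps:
t(d) = sqrt(5 + d)
(-309 - 330) + t(8 - 1*(-5)) = (-309 - 330) + sqrt(5 + (8 - 1*(-5))) = -639 + sqrt(5 + (8 + 5)) = -639 + sqrt(5 + 13) = -639 + sqrt(18) = -639 + 3*sqrt(2)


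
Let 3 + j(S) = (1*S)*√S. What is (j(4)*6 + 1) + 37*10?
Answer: 401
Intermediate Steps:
j(S) = -3 + S^(3/2) (j(S) = -3 + (1*S)*√S = -3 + S*√S = -3 + S^(3/2))
(j(4)*6 + 1) + 37*10 = ((-3 + 4^(3/2))*6 + 1) + 37*10 = ((-3 + 8)*6 + 1) + 370 = (5*6 + 1) + 370 = (30 + 1) + 370 = 31 + 370 = 401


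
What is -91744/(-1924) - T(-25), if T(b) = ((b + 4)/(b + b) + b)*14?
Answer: 4711443/12025 ≈ 391.80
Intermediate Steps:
T(b) = 14*b + 7*(4 + b)/b (T(b) = ((4 + b)/((2*b)) + b)*14 = ((4 + b)*(1/(2*b)) + b)*14 = ((4 + b)/(2*b) + b)*14 = (b + (4 + b)/(2*b))*14 = 14*b + 7*(4 + b)/b)
-91744/(-1924) - T(-25) = -91744/(-1924) - (7 + 14*(-25) + 28/(-25)) = -91744*(-1)/1924 - (7 - 350 + 28*(-1/25)) = -47*(-488/481) - (7 - 350 - 28/25) = 22936/481 - 1*(-8603/25) = 22936/481 + 8603/25 = 4711443/12025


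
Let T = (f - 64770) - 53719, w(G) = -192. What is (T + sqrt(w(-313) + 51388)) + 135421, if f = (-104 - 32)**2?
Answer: 35428 + 2*sqrt(12799) ≈ 35654.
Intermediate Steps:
f = 18496 (f = (-136)**2 = 18496)
T = -99993 (T = (18496 - 64770) - 53719 = -46274 - 53719 = -99993)
(T + sqrt(w(-313) + 51388)) + 135421 = (-99993 + sqrt(-192 + 51388)) + 135421 = (-99993 + sqrt(51196)) + 135421 = (-99993 + 2*sqrt(12799)) + 135421 = 35428 + 2*sqrt(12799)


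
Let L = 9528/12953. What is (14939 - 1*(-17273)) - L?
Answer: 417232508/12953 ≈ 32211.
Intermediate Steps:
L = 9528/12953 (L = 9528*(1/12953) = 9528/12953 ≈ 0.73558)
(14939 - 1*(-17273)) - L = (14939 - 1*(-17273)) - 1*9528/12953 = (14939 + 17273) - 9528/12953 = 32212 - 9528/12953 = 417232508/12953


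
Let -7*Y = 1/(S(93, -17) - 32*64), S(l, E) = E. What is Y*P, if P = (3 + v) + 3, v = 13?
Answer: 19/14455 ≈ 0.0013144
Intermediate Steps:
Y = 1/14455 (Y = -1/(7*(-17 - 32*64)) = -1/(7*(-17 - 2048)) = -⅐/(-2065) = -⅐*(-1/2065) = 1/14455 ≈ 6.9180e-5)
P = 19 (P = (3 + 13) + 3 = 16 + 3 = 19)
Y*P = (1/14455)*19 = 19/14455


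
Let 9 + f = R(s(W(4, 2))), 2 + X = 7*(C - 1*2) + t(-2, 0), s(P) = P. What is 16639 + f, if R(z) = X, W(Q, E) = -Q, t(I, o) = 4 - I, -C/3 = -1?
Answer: 16641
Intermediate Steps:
C = 3 (C = -3*(-1) = 3)
X = 11 (X = -2 + (7*(3 - 1*2) + (4 - 1*(-2))) = -2 + (7*(3 - 2) + (4 + 2)) = -2 + (7*1 + 6) = -2 + (7 + 6) = -2 + 13 = 11)
R(z) = 11
f = 2 (f = -9 + 11 = 2)
16639 + f = 16639 + 2 = 16641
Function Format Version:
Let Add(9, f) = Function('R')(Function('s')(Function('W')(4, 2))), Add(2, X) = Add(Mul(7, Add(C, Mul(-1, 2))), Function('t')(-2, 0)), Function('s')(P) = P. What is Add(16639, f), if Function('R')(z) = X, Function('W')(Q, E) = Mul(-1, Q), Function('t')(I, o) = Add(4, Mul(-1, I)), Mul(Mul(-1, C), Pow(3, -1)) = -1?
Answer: 16641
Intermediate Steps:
C = 3 (C = Mul(-3, -1) = 3)
X = 11 (X = Add(-2, Add(Mul(7, Add(3, Mul(-1, 2))), Add(4, Mul(-1, -2)))) = Add(-2, Add(Mul(7, Add(3, -2)), Add(4, 2))) = Add(-2, Add(Mul(7, 1), 6)) = Add(-2, Add(7, 6)) = Add(-2, 13) = 11)
Function('R')(z) = 11
f = 2 (f = Add(-9, 11) = 2)
Add(16639, f) = Add(16639, 2) = 16641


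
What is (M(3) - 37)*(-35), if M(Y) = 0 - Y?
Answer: 1400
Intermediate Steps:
M(Y) = -Y
(M(3) - 37)*(-35) = (-1*3 - 37)*(-35) = (-3 - 37)*(-35) = -40*(-35) = 1400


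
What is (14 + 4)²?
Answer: 324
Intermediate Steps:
(14 + 4)² = 18² = 324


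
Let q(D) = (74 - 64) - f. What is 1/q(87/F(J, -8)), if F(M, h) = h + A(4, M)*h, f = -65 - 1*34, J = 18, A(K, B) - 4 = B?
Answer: 1/109 ≈ 0.0091743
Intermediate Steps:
A(K, B) = 4 + B
f = -99 (f = -65 - 34 = -99)
F(M, h) = h + h*(4 + M) (F(M, h) = h + (4 + M)*h = h + h*(4 + M))
q(D) = 109 (q(D) = (74 - 64) - 1*(-99) = 10 + 99 = 109)
1/q(87/F(J, -8)) = 1/109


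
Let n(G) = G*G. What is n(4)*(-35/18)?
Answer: -280/9 ≈ -31.111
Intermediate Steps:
n(G) = G**2
n(4)*(-35/18) = 4**2*(-35/18) = 16*(-35*1/18) = 16*(-35/18) = -280/9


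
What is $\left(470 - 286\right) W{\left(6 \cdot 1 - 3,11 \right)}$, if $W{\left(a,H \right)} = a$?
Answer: $552$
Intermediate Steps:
$\left(470 - 286\right) W{\left(6 \cdot 1 - 3,11 \right)} = \left(470 - 286\right) \left(6 \cdot 1 - 3\right) = 184 \left(6 - 3\right) = 184 \cdot 3 = 552$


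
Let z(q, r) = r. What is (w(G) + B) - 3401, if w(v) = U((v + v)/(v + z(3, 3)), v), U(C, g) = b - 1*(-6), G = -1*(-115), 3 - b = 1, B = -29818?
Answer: -33211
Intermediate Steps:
b = 2 (b = 3 - 1*1 = 3 - 1 = 2)
G = 115
U(C, g) = 8 (U(C, g) = 2 - 1*(-6) = 2 + 6 = 8)
w(v) = 8
(w(G) + B) - 3401 = (8 - 29818) - 3401 = -29810 - 3401 = -33211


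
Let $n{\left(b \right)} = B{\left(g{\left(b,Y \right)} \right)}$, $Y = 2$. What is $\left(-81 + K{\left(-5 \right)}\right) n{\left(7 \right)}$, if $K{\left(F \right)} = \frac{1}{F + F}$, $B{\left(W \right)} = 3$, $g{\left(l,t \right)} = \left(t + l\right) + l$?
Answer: $- \frac{2433}{10} \approx -243.3$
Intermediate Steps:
$g{\left(l,t \right)} = t + 2 l$ ($g{\left(l,t \right)} = \left(l + t\right) + l = t + 2 l$)
$n{\left(b \right)} = 3$
$K{\left(F \right)} = \frac{1}{2 F}$
$\left(-81 + K{\left(-5 \right)}\right) n{\left(7 \right)} = \left(-81 + \frac{1}{2 \left(-5\right)}\right) 3 = \left(-81 + \frac{1}{2} \left(- \frac{1}{5}\right)\right) 3 = \left(-81 - \frac{1}{10}\right) 3 = \left(- \frac{811}{10}\right) 3 = - \frac{2433}{10}$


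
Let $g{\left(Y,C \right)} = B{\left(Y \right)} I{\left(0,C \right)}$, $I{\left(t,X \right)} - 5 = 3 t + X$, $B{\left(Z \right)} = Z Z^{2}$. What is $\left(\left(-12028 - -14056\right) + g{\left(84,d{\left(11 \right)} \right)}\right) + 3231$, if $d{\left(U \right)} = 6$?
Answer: $6525003$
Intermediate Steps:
$B{\left(Z \right)} = Z^{3}$
$I{\left(t,X \right)} = 5 + X + 3 t$ ($I{\left(t,X \right)} = 5 + \left(3 t + X\right) = 5 + \left(X + 3 t\right) = 5 + X + 3 t$)
$g{\left(Y,C \right)} = Y^{3} \left(5 + C\right)$ ($g{\left(Y,C \right)} = Y^{3} \left(5 + C + 3 \cdot 0\right) = Y^{3} \left(5 + C + 0\right) = Y^{3} \left(5 + C\right)$)
$\left(\left(-12028 - -14056\right) + g{\left(84,d{\left(11 \right)} \right)}\right) + 3231 = \left(\left(-12028 - -14056\right) + 84^{3} \left(5 + 6\right)\right) + 3231 = \left(\left(-12028 + 14056\right) + 592704 \cdot 11\right) + 3231 = \left(2028 + 6519744\right) + 3231 = 6521772 + 3231 = 6525003$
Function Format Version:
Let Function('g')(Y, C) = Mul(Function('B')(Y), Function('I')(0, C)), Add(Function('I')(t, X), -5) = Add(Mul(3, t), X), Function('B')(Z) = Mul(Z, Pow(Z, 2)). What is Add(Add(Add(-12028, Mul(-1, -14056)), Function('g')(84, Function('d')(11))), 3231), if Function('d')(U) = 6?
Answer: 6525003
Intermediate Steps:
Function('B')(Z) = Pow(Z, 3)
Function('I')(t, X) = Add(5, X, Mul(3, t)) (Function('I')(t, X) = Add(5, Add(Mul(3, t), X)) = Add(5, Add(X, Mul(3, t))) = Add(5, X, Mul(3, t)))
Function('g')(Y, C) = Mul(Pow(Y, 3), Add(5, C)) (Function('g')(Y, C) = Mul(Pow(Y, 3), Add(5, C, Mul(3, 0))) = Mul(Pow(Y, 3), Add(5, C, 0)) = Mul(Pow(Y, 3), Add(5, C)))
Add(Add(Add(-12028, Mul(-1, -14056)), Function('g')(84, Function('d')(11))), 3231) = Add(Add(Add(-12028, Mul(-1, -14056)), Mul(Pow(84, 3), Add(5, 6))), 3231) = Add(Add(Add(-12028, 14056), Mul(592704, 11)), 3231) = Add(Add(2028, 6519744), 3231) = Add(6521772, 3231) = 6525003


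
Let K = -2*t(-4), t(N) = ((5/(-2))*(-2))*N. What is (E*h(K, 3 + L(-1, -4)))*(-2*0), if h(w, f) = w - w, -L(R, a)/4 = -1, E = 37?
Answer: 0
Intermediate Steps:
t(N) = 5*N (t(N) = ((5*(-½))*(-2))*N = (-5/2*(-2))*N = 5*N)
L(R, a) = 4 (L(R, a) = -4*(-1) = 4)
K = 40 (K = -10*(-4) = -2*(-20) = 40)
h(w, f) = 0
(E*h(K, 3 + L(-1, -4)))*(-2*0) = (37*0)*(-2*0) = 0*0 = 0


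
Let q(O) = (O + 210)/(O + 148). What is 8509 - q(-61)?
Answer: 740134/87 ≈ 8507.3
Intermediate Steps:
q(O) = (210 + O)/(148 + O)
8509 - q(-61) = 8509 - (210 - 61)/(148 - 61) = 8509 - 149/87 = 740134/87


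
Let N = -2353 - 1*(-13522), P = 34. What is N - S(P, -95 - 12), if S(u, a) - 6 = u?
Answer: 11129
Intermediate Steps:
S(u, a) = 6 + u
N = 11169 (N = -2353 + 13522 = 11169)
N - S(P, -95 - 12) = 11169 - (6 + 34) = 11169 - 1*40 = 11169 - 40 = 11129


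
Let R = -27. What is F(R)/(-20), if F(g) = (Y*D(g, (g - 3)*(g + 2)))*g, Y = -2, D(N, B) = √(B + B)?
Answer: -27*√15 ≈ -104.57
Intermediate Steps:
D(N, B) = √2*√B (D(N, B) = √(2*B) = √2*√B)
F(g) = -2*g*√2*√((-3 + g)*(2 + g)) (F(g) = (-2*√2*√((g - 3)*(g + 2)))*g = (-2*√2*√((-3 + g)*(2 + g)))*g = -2*g*√2*√((-3 + g)*(2 + g)))
F(R)/(-20) = (-2*(-27)*√(-12 - 2*(-27) + 2*(-27)²))/(-20) = -(-1)*(-27)*√(-12 + 54 + 2*729)/10 = -(-1)*(-27)*√(-12 + 54 + 1458)/10 = -(-1)*(-27)*√1500/10 = -(-1)*(-27)*10*√15/10 = -27*√15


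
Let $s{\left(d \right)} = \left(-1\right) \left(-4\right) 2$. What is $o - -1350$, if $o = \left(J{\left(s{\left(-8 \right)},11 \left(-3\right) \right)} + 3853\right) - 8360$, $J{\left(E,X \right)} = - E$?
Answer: $-3165$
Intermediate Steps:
$s{\left(d \right)} = 8$ ($s{\left(d \right)} = 4 \cdot 2 = 8$)
$o = -4515$ ($o = \left(\left(-1\right) 8 + 3853\right) - 8360 = \left(-8 + 3853\right) - 8360 = 3845 - 8360 = -4515$)
$o - -1350 = -4515 - -1350 = -4515 + 1350 = -3165$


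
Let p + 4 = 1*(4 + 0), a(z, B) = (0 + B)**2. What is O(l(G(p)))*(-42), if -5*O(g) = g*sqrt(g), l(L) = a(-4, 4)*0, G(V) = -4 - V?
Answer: 0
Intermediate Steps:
a(z, B) = B**2
p = 0 (p = -4 + 1*(4 + 0) = -4 + 1*4 = -4 + 4 = 0)
l(L) = 0 (l(L) = 4**2*0 = 16*0 = 0)
O(g) = -g**(3/2)/5 (O(g) = -g*sqrt(g)/5 = -g**(3/2)/5)
O(l(G(p)))*(-42) = -0**(3/2)/5*(-42) = -1/5*0*(-42) = 0*(-42) = 0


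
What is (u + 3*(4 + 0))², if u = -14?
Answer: 4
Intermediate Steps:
(u + 3*(4 + 0))² = (-14 + 3*(4 + 0))² = (-14 + 3*4)² = (-14 + 12)² = (-2)² = 4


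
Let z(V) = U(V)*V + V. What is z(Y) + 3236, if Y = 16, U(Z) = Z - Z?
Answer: 3252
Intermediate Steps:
U(Z) = 0
z(V) = V (z(V) = 0*V + V = 0 + V = V)
z(Y) + 3236 = 16 + 3236 = 3252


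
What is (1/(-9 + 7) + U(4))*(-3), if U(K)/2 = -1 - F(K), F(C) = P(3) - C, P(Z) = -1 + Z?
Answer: -9/2 ≈ -4.5000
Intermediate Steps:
F(C) = 2 - C (F(C) = (-1 + 3) - C = 2 - C)
U(K) = -6 + 2*K (U(K) = 2*(-1 - (2 - K)) = 2*(-1 + (-2 + K)) = 2*(-3 + K) = -6 + 2*K)
(1/(-9 + 7) + U(4))*(-3) = (1/(-9 + 7) + (-6 + 2*4))*(-3) = (1/(-2) + (-6 + 8))*(-3) = (-½ + 2)*(-3) = (3/2)*(-3) = -9/2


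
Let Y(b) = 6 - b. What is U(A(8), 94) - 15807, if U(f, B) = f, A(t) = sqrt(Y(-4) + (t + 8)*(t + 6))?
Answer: -15807 + 3*sqrt(26) ≈ -15792.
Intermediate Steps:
A(t) = sqrt(10 + (6 + t)*(8 + t)) (A(t) = sqrt((6 - 1*(-4)) + (t + 8)*(t + 6)) = sqrt((6 + 4) + (8 + t)*(6 + t)) = sqrt(10 + (6 + t)*(8 + t)))
U(A(8), 94) - 15807 = sqrt(58 + 8**2 + 14*8) - 15807 = sqrt(58 + 64 + 112) - 15807 = sqrt(234) - 15807 = 3*sqrt(26) - 15807 = -15807 + 3*sqrt(26)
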